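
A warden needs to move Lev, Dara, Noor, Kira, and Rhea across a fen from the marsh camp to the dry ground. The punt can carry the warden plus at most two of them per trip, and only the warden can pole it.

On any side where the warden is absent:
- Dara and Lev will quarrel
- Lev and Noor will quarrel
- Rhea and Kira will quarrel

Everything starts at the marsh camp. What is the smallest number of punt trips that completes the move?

5

Counting alone: the warden can take at most 2 across per trip to the dry ground, so moving all 5 needs at least 3 loaded trips out, with a return between consecutive ones — at least 5 crossings.
The plan below uses exactly 5 crossings, so it is optimal:
1. Warden goes to the dry ground with Kira and Lev.
2. Warden goes back to the marsh camp alone.
3. Warden goes to the dry ground with Dara and Noor.
4. Warden goes back to the marsh camp with Lev.
5. Warden goes to the dry ground with Lev and Rhea.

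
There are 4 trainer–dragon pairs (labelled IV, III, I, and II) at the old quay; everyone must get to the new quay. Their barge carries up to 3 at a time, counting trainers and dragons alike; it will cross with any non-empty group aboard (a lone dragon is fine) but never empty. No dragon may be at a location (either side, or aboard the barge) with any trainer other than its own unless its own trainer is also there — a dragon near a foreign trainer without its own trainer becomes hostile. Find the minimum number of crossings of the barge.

9

Counting alone: each trip to the new quay takes at most 3 across and each return brings at least 1 back, so after t trips out (and t−1 returns) at most 3t − (t−1) of the 8 are across; that first reaches 8 at t = 4, so at least 7 crossings are needed.
The safety rule pushes this higher. Following every safe sequence of crossings, the most of the 8 that can be at the new quay as the barge arrives there on crossing 7 is 7 — never all 8.
So no plan with fewer than 9 crossings exists, and this one achieves 9:
1. dragon IV and trainer IV cross → the new quay.
2. trainer IV crosses ← the old quay.
3. dragon III, trainer III, and trainer IV cross → the new quay.
4. dragon IV and trainer IV cross ← the old quay.
5. trainer I, trainer II, and trainer IV cross → the new quay.
6. dragon III crosses ← the old quay.
7. dragon III and dragon IV cross → the new quay.
8. dragon IV crosses ← the old quay.
9. dragon I, dragon II, and dragon IV cross → the new quay.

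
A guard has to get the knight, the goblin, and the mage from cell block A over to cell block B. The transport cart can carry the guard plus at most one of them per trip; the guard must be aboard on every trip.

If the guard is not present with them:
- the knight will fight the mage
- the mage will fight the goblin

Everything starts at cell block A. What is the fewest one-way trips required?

7

Counting alone: the guard can take at most 1 across per trip to cell block B, so moving all 3 needs at least 3 loaded trips out, with a return between consecutive ones — at least 5 crossings.
The safety rule pushes this higher. Following every safe sequence of crossings, the most of the 3 that can be at cell block B as the transport cart arrives there on crossing 5 is 2 — never all 3.
So no plan with fewer than 7 crossings exists, and this one achieves 7:
1. Guard goes to cell block B with the mage.  [cell block A: the goblin, the knight | cell block B: the mage]
2. Guard goes back to cell block A alone.  [cell block A: the goblin, the knight | cell block B: the mage]
3. Guard goes to cell block B with the knight.  [cell block A: the goblin | cell block B: the knight, the mage]
4. Guard goes back to cell block A with the mage.  [cell block A: the goblin, the mage | cell block B: the knight]
5. Guard goes to cell block B with the goblin.  [cell block A: the mage | cell block B: the goblin, the knight]
6. Guard goes back to cell block A alone.  [cell block A: the mage | cell block B: the goblin, the knight]
7. Guard goes to cell block B with the mage.  [cell block A: — | cell block B: the goblin, the knight, the mage]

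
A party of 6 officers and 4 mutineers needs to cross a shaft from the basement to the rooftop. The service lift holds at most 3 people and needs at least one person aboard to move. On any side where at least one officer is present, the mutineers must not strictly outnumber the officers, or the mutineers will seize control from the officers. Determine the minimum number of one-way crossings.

Counting alone: each trip to the rooftop takes at most 3 across and each return brings at least 1 back, so after t trips out (and t−1 returns) at most 3t − (t−1) of the 10 are across; that first reaches 10 at t = 5, so at least 9 crossings are needed.
The plan below uses exactly 9 crossings, so it is optimal:
1. 2 mutineers → the rooftop.  (the basement: 6O 2M; the rooftop: 0O 2M)
2. 1 mutineer ← the basement.  (the basement: 6O 3M; the rooftop: 0O 1M)
3. 3 mutineers → the rooftop.  (the basement: 6O 0M; the rooftop: 0O 4M)
4. 1 mutineer ← the basement.  (the basement: 6O 1M; the rooftop: 0O 3M)
5. 3 officers → the rooftop.  (the basement: 3O 1M; the rooftop: 3O 3M)
6. 1 mutineer ← the basement.  (the basement: 3O 2M; the rooftop: 3O 2M)
7. 1 officer and 2 mutineers → the rooftop.  (the basement: 2O 0M; the rooftop: 4O 4M)
8. 1 mutineer ← the basement.  (the basement: 2O 1M; the rooftop: 4O 3M)
9. 2 officers and 1 mutineer → the rooftop.  (the basement: 0O 0M; the rooftop: 6O 4M)

9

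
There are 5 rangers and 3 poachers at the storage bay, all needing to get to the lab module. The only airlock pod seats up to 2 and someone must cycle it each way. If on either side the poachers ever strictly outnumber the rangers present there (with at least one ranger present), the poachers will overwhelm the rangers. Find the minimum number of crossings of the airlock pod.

13

Counting alone: each trip to the lab module takes at most 2 across and each return brings at least 1 back, so after t trips out (and t−1 returns) at most 2t − (t−1) of the 8 are across; that first reaches 8 at t = 7, so at least 13 crossings are needed.
The plan below uses exactly 13 crossings, so it is optimal:
1. 2 poachers → the lab module.  (the storage bay: 5R 1P; the lab module: 0R 2P)
2. 1 poacher ← the storage bay.  (the storage bay: 5R 2P; the lab module: 0R 1P)
3. 2 poachers → the lab module.  (the storage bay: 5R 0P; the lab module: 0R 3P)
4. 1 poacher ← the storage bay.  (the storage bay: 5R 1P; the lab module: 0R 2P)
5. 2 rangers → the lab module.  (the storage bay: 3R 1P; the lab module: 2R 2P)
6. 1 poacher ← the storage bay.  (the storage bay: 3R 2P; the lab module: 2R 1P)
7. 1 ranger and 1 poacher → the lab module.  (the storage bay: 2R 1P; the lab module: 3R 2P)
8. 1 poacher ← the storage bay.  (the storage bay: 2R 2P; the lab module: 3R 1P)
9. 2 poachers → the lab module.  (the storage bay: 2R 0P; the lab module: 3R 3P)
10. 1 poacher ← the storage bay.  (the storage bay: 2R 1P; the lab module: 3R 2P)
11. 1 ranger and 1 poacher → the lab module.  (the storage bay: 1R 0P; the lab module: 4R 3P)
12. 1 poacher ← the storage bay.  (the storage bay: 1R 1P; the lab module: 4R 2P)
13. 1 ranger and 1 poacher → the lab module.  (the storage bay: 0R 0P; the lab module: 5R 3P)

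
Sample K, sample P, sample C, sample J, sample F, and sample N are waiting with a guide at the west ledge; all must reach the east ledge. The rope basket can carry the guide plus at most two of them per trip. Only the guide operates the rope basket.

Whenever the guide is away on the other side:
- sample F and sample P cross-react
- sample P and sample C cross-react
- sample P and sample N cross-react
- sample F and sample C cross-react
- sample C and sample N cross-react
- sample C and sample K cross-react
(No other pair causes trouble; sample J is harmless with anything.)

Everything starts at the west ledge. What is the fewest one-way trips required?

9

Counting alone: the guide can take at most 2 across per trip to the east ledge, so moving all 6 needs at least 3 loaded trips out, with a return between consecutive ones — at least 5 crossings.
The safety rule pushes this higher. Following every safe sequence of crossings, the most of the 6 that can be at the east ledge as the rope basket arrives there on crossings 5, 7 is 4, 5 respectively — never all 6.
So no plan with fewer than 9 crossings exists, and this one achieves 9:
1. Guide goes to the east ledge with sample C and sample P.
2. Guide goes back to the west ledge with sample P.
3. Guide goes to the east ledge with sample K and sample P.
4. Guide goes back to the west ledge with sample C.
5. Guide goes to the east ledge with sample C and sample J.
6. Guide goes back to the west ledge with sample C.
7. Guide goes to the east ledge with sample F and sample N.
8. Guide goes back to the west ledge with sample P.
9. Guide goes to the east ledge with sample C and sample P.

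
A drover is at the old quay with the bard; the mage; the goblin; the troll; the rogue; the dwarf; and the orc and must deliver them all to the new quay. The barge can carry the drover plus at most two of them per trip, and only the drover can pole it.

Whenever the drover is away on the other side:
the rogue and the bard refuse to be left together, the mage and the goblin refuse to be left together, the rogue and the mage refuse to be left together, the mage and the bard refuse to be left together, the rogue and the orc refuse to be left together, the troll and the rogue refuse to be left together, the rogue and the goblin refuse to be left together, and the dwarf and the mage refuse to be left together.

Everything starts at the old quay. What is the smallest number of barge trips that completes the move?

Counting alone: the drover can take at most 2 across per trip to the new quay, so moving all 7 needs at least 4 loaded trips out, with a return between consecutive ones — at least 7 crossings.
The safety rule pushes this higher. Following every safe sequence of crossings, the most of the 7 that can be at the new quay as the barge arrives there on crossings 7, 9 is 5, 6 respectively — never all 7.
So no plan with fewer than 11 crossings exists, and this one achieves 11:
1. Drover goes to the new quay with the mage and the rogue.  [the old quay: the bard, the dwarf, the goblin, the orc, the troll | the new quay: the mage, the rogue]
2. Drover goes back to the old quay with the mage.  [the old quay: the bard, the dwarf, the goblin, the mage, the orc, the troll | the new quay: the rogue]
3. Drover goes to the new quay with the mage and the troll.  [the old quay: the bard, the dwarf, the goblin, the orc | the new quay: the mage, the rogue, the troll]
4. Drover goes back to the old quay with the rogue.  [the old quay: the bard, the dwarf, the goblin, the orc, the rogue | the new quay: the mage, the troll]
5. Drover goes to the new quay with the orc and the rogue.  [the old quay: the bard, the dwarf, the goblin | the new quay: the mage, the orc, the rogue, the troll]
6. Drover goes back to the old quay with the rogue.  [the old quay: the bard, the dwarf, the goblin, the rogue | the new quay: the mage, the orc, the troll]
7. Drover goes to the new quay with the bard and the goblin.  [the old quay: the dwarf, the rogue | the new quay: the bard, the goblin, the mage, the orc, the troll]
8. Drover goes back to the old quay with the mage.  [the old quay: the dwarf, the mage, the rogue | the new quay: the bard, the goblin, the orc, the troll]
9. Drover goes to the new quay with the dwarf and the mage.  [the old quay: the rogue | the new quay: the bard, the dwarf, the goblin, the mage, the orc, the troll]
10. Drover goes back to the old quay with the mage.  [the old quay: the mage, the rogue | the new quay: the bard, the dwarf, the goblin, the orc, the troll]
11. Drover goes to the new quay with the mage and the rogue.  [the old quay: — | the new quay: the bard, the dwarf, the goblin, the mage, the orc, the rogue, the troll]

11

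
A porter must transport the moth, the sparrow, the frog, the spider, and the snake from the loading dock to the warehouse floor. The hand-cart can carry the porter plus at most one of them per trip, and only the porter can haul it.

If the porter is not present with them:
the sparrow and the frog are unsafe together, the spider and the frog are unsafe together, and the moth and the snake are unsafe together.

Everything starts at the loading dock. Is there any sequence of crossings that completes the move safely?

Whatever the first load, the items left behind include a forbidden pair without the porter. No opening move is safe, so no plan exists.

No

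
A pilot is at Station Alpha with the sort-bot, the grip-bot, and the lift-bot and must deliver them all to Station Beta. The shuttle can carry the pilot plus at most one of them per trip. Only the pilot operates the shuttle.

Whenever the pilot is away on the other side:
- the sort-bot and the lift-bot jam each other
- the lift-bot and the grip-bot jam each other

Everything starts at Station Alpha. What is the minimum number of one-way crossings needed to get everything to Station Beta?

Counting alone: the pilot can take at most 1 across per trip to Station Beta, so moving all 3 needs at least 3 loaded trips out, with a return between consecutive ones — at least 5 crossings.
The safety rule pushes this higher. Following every safe sequence of crossings, the most of the 3 that can be at Station Beta as the shuttle arrives there on crossing 5 is 2 — never all 3.
So no plan with fewer than 7 crossings exists, and this one achieves 7:
1. Pilot goes to Station Beta with the lift-bot.
2. Pilot goes back to Station Alpha alone.
3. Pilot goes to Station Beta with the sort-bot.
4. Pilot goes back to Station Alpha with the lift-bot.
5. Pilot goes to Station Beta with the grip-bot.
6. Pilot goes back to Station Alpha alone.
7. Pilot goes to Station Beta with the lift-bot.

7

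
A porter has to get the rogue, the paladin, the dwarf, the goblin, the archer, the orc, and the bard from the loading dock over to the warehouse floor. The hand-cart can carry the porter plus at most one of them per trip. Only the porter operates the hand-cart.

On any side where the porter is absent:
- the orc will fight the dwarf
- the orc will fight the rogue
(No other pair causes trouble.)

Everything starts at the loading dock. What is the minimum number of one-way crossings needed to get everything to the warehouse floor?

Counting alone: the porter can take at most 1 across per trip to the warehouse floor, so moving all 7 needs at least 7 loaded trips out, with a return between consecutive ones — at least 13 crossings.
The safety rule pushes this higher. Following every safe sequence of crossings, the most of the 7 that can be at the warehouse floor as the hand-cart arrives there on crossing 13 is 6 — never all 7.
So no plan with fewer than 15 crossings exists, and this one achieves 15:
1. Porter goes to the warehouse floor with the orc.
2. Porter goes back to the loading dock alone.
3. Porter goes to the warehouse floor with the rogue.
4. Porter goes back to the loading dock with the orc.
5. Porter goes to the warehouse floor with the dwarf.
6. Porter goes back to the loading dock alone.
7. Porter goes to the warehouse floor with the paladin.
8. Porter goes back to the loading dock alone.
9. Porter goes to the warehouse floor with the goblin.
10. Porter goes back to the loading dock alone.
11. Porter goes to the warehouse floor with the archer.
12. Porter goes back to the loading dock alone.
13. Porter goes to the warehouse floor with the bard.
14. Porter goes back to the loading dock alone.
15. Porter goes to the warehouse floor with the orc.

15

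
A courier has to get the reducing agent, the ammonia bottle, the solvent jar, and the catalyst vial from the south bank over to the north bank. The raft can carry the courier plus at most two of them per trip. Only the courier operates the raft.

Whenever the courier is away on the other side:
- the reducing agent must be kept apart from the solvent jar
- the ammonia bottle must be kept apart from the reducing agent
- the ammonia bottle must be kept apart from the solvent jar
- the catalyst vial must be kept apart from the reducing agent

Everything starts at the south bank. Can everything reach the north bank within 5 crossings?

Yes — this plan uses 5 crossings (≤ 5):
1. Courier goes to the north bank with the ammonia bottle and the reducing agent.  [the south bank: the catalyst vial, the solvent jar | the north bank: the ammonia bottle, the reducing agent]
2. Courier goes back to the south bank with the reducing agent.  [the south bank: the catalyst vial, the reducing agent, the solvent jar | the north bank: the ammonia bottle]
3. Courier goes to the north bank with the catalyst vial and the reducing agent.  [the south bank: the solvent jar | the north bank: the ammonia bottle, the catalyst vial, the reducing agent]
4. Courier goes back to the south bank with the reducing agent.  [the south bank: the reducing agent, the solvent jar | the north bank: the ammonia bottle, the catalyst vial]
5. Courier goes to the north bank with the reducing agent and the solvent jar.  [the south bank: — | the north bank: the ammonia bottle, the catalyst vial, the reducing agent, the solvent jar]

Yes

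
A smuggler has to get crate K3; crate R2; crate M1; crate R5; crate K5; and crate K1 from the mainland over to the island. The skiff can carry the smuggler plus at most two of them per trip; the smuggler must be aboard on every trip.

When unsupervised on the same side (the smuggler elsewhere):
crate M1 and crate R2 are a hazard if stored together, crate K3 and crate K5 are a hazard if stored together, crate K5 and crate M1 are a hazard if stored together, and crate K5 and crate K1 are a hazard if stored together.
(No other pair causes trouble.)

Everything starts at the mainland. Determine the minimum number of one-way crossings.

Counting alone: the smuggler can take at most 2 across per trip to the island, so moving all 6 needs at least 3 loaded trips out, with a return between consecutive ones — at least 5 crossings.
The safety rule pushes this higher. Following every safe sequence of crossings, the most of the 6 that can be at the island as the skiff arrives there on crossing 5 is 5 — never all 6.
So no plan with fewer than 7 crossings exists, and this one achieves 7:
1. Smuggler goes to the island with crate K5 and crate R2.  [the mainland: crate K1, crate K3, crate M1, crate R5 | the island: crate K5, crate R2]
2. Smuggler goes back to the mainland alone.  [the mainland: crate K1, crate K3, crate M1, crate R5 | the island: crate K5, crate R2]
3. Smuggler goes to the island with crate R5.  [the mainland: crate K1, crate K3, crate M1 | the island: crate K5, crate R2, crate R5]
4. Smuggler goes back to the mainland alone.  [the mainland: crate K1, crate K3, crate M1 | the island: crate K5, crate R2, crate R5]
5. Smuggler goes to the island with crate K1 and crate K3.  [the mainland: crate M1 | the island: crate K1, crate K3, crate K5, crate R2, crate R5]
6. Smuggler goes back to the mainland with crate K5.  [the mainland: crate K5, crate M1 | the island: crate K1, crate K3, crate R2, crate R5]
7. Smuggler goes to the island with crate K5 and crate M1.  [the mainland: — | the island: crate K1, crate K3, crate K5, crate M1, crate R2, crate R5]

7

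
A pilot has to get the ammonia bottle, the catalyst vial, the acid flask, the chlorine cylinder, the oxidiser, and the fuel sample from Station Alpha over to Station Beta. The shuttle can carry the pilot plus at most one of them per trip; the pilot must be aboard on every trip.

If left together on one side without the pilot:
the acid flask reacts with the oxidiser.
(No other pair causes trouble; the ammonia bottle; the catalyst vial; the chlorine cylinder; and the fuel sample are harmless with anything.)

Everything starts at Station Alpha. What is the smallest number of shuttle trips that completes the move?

Counting alone: the pilot can take at most 1 across per trip to Station Beta, so moving all 6 needs at least 6 loaded trips out, with a return between consecutive ones — at least 11 crossings.
The plan below uses exactly 11 crossings, so it is optimal:
1. Pilot goes to Station Beta with the acid flask.  [Station Alpha: the ammonia bottle, the catalyst vial, the chlorine cylinder, the fuel sample, the oxidiser | Station Beta: the acid flask]
2. Pilot goes back to Station Alpha alone.  [Station Alpha: the ammonia bottle, the catalyst vial, the chlorine cylinder, the fuel sample, the oxidiser | Station Beta: the acid flask]
3. Pilot goes to Station Beta with the ammonia bottle.  [Station Alpha: the catalyst vial, the chlorine cylinder, the fuel sample, the oxidiser | Station Beta: the acid flask, the ammonia bottle]
4. Pilot goes back to Station Alpha alone.  [Station Alpha: the catalyst vial, the chlorine cylinder, the fuel sample, the oxidiser | Station Beta: the acid flask, the ammonia bottle]
5. Pilot goes to Station Beta with the catalyst vial.  [Station Alpha: the chlorine cylinder, the fuel sample, the oxidiser | Station Beta: the acid flask, the ammonia bottle, the catalyst vial]
6. Pilot goes back to Station Alpha alone.  [Station Alpha: the chlorine cylinder, the fuel sample, the oxidiser | Station Beta: the acid flask, the ammonia bottle, the catalyst vial]
7. Pilot goes to Station Beta with the chlorine cylinder.  [Station Alpha: the fuel sample, the oxidiser | Station Beta: the acid flask, the ammonia bottle, the catalyst vial, the chlorine cylinder]
8. Pilot goes back to Station Alpha alone.  [Station Alpha: the fuel sample, the oxidiser | Station Beta: the acid flask, the ammonia bottle, the catalyst vial, the chlorine cylinder]
9. Pilot goes to Station Beta with the fuel sample.  [Station Alpha: the oxidiser | Station Beta: the acid flask, the ammonia bottle, the catalyst vial, the chlorine cylinder, the fuel sample]
10. Pilot goes back to Station Alpha alone.  [Station Alpha: the oxidiser | Station Beta: the acid flask, the ammonia bottle, the catalyst vial, the chlorine cylinder, the fuel sample]
11. Pilot goes to Station Beta with the oxidiser.  [Station Alpha: — | Station Beta: the acid flask, the ammonia bottle, the catalyst vial, the chlorine cylinder, the fuel sample, the oxidiser]

11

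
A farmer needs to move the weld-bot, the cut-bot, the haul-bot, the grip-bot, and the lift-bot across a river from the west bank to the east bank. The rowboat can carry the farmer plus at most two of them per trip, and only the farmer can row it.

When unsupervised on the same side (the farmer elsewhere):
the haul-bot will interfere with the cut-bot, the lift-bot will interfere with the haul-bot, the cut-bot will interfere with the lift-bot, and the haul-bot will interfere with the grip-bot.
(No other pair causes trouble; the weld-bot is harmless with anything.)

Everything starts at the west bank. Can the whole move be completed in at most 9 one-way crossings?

Yes

Yes — this plan uses 7 crossings (≤ 9):
1. Farmer goes to the east bank with the cut-bot and the haul-bot.
2. Farmer goes back to the west bank with the cut-bot.
3. Farmer goes to the east bank with the cut-bot and the weld-bot.
4. Farmer goes back to the west bank with the cut-bot.
5. Farmer goes to the east bank with the cut-bot and the grip-bot.
6. Farmer goes back to the west bank with the haul-bot.
7. Farmer goes to the east bank with the haul-bot and the lift-bot.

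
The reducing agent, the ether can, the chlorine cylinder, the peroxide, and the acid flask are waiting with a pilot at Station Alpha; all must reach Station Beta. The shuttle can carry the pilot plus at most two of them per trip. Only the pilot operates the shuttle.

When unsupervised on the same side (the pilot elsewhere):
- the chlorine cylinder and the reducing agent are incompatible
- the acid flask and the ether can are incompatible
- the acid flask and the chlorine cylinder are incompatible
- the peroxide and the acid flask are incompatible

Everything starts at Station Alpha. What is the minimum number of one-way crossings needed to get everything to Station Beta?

Counting alone: the pilot can take at most 2 across per trip to Station Beta, so moving all 5 needs at least 3 loaded trips out, with a return between consecutive ones — at least 5 crossings.
The plan below uses exactly 5 crossings, so it is optimal:
1. Pilot goes to Station Beta with the acid flask and the reducing agent.  [Station Alpha: the chlorine cylinder, the ether can, the peroxide | Station Beta: the acid flask, the reducing agent]
2. Pilot goes back to Station Alpha alone.  [Station Alpha: the chlorine cylinder, the ether can, the peroxide | Station Beta: the acid flask, the reducing agent]
3. Pilot goes to Station Beta with the ether can and the peroxide.  [Station Alpha: the chlorine cylinder | Station Beta: the acid flask, the ether can, the peroxide, the reducing agent]
4. Pilot goes back to Station Alpha with the acid flask.  [Station Alpha: the acid flask, the chlorine cylinder | Station Beta: the ether can, the peroxide, the reducing agent]
5. Pilot goes to Station Beta with the acid flask and the chlorine cylinder.  [Station Alpha: — | Station Beta: the acid flask, the chlorine cylinder, the ether can, the peroxide, the reducing agent]

5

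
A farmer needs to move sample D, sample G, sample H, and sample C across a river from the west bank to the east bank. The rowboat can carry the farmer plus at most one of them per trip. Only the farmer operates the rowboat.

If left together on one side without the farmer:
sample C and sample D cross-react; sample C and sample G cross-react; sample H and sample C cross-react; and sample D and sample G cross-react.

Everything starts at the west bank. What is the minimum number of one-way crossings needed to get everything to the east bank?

impossible

Whatever the first load, the items left behind include a forbidden pair without the farmer. No opening move is safe, so no plan exists.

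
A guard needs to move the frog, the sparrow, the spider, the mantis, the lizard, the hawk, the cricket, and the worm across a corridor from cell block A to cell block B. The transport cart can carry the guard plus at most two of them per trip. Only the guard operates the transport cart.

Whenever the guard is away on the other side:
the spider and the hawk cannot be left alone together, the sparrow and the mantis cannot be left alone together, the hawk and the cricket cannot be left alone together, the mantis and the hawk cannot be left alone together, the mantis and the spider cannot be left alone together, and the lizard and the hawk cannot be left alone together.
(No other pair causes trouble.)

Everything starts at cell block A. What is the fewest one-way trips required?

13

Counting alone: the guard can take at most 2 across per trip to cell block B, so moving all 8 needs at least 4 loaded trips out, with a return between consecutive ones — at least 7 crossings.
The safety rule pushes this higher. Following every safe sequence of crossings, the most of the 8 that can be at cell block B as the transport cart arrives there on crossings 7, 9, 11 is 5, 6, 7 respectively — never all 8.
So no plan with fewer than 13 crossings exists, and this one achieves 13:
1. Guard goes to cell block B with the hawk and the mantis.  [cell block A: the cricket, the frog, the lizard, the sparrow, the spider, the worm | cell block B: the hawk, the mantis]
2. Guard goes back to cell block A with the mantis.  [cell block A: the cricket, the frog, the lizard, the mantis, the sparrow, the spider, the worm | cell block B: the hawk]
3. Guard goes to cell block B with the frog and the mantis.  [cell block A: the cricket, the lizard, the sparrow, the spider, the worm | cell block B: the frog, the hawk, the mantis]
4. Guard goes back to cell block A with the mantis.  [cell block A: the cricket, the lizard, the mantis, the sparrow, the spider, the worm | cell block B: the frog, the hawk]
5. Guard goes to cell block B with the sparrow and the spider.  [cell block A: the cricket, the lizard, the mantis, the worm | cell block B: the frog, the hawk, the sparrow, the spider]
6. Guard goes back to cell block A with the spider.  [cell block A: the cricket, the lizard, the mantis, the spider, the worm | cell block B: the frog, the hawk, the sparrow]
7. Guard goes to cell block B with the lizard and the spider.  [cell block A: the cricket, the mantis, the worm | cell block B: the frog, the hawk, the lizard, the sparrow, the spider]
8. Guard goes back to cell block A with the hawk.  [cell block A: the cricket, the hawk, the mantis, the worm | cell block B: the frog, the lizard, the sparrow, the spider]
9. Guard goes to cell block B with the cricket and the mantis.  [cell block A: the hawk, the worm | cell block B: the cricket, the frog, the lizard, the mantis, the sparrow, the spider]
10. Guard goes back to cell block A with the mantis.  [cell block A: the hawk, the mantis, the worm | cell block B: the cricket, the frog, the lizard, the sparrow, the spider]
11. Guard goes to cell block B with the mantis and the worm.  [cell block A: the hawk | cell block B: the cricket, the frog, the lizard, the mantis, the sparrow, the spider, the worm]
12. Guard goes back to cell block A with the mantis.  [cell block A: the hawk, the mantis | cell block B: the cricket, the frog, the lizard, the sparrow, the spider, the worm]
13. Guard goes to cell block B with the hawk and the mantis.  [cell block A: — | cell block B: the cricket, the frog, the hawk, the lizard, the mantis, the sparrow, the spider, the worm]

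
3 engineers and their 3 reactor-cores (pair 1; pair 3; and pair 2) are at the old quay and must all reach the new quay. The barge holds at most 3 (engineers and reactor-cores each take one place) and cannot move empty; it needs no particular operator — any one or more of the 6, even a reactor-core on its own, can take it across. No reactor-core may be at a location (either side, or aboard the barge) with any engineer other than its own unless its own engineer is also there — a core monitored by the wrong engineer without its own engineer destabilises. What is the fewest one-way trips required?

Counting alone: each trip to the new quay takes at most 3 across and each return brings at least 1 back, so after t trips out (and t−1 returns) at most 3t − (t−1) of the 6 are across; that first reaches 6 at t = 3, so at least 5 crossings are needed.
The plan below uses exactly 5 crossings, so it is optimal:
1. engineer 1 and reactor-core 1 cross → the new quay.
2. engineer 1 crosses ← the old quay.
3. engineer 1, engineer 2, and engineer 3 cross → the new quay.
4. reactor-core 1 crosses ← the old quay.
5. reactor-core 1, reactor-core 2, and reactor-core 3 cross → the new quay.

5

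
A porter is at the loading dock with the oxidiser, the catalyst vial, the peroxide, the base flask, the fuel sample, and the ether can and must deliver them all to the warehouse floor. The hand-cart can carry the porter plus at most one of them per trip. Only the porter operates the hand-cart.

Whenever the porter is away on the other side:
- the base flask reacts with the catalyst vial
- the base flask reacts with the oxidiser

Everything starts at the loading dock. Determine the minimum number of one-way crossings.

13

Counting alone: the porter can take at most 1 across per trip to the warehouse floor, so moving all 6 needs at least 6 loaded trips out, with a return between consecutive ones — at least 11 crossings.
The safety rule pushes this higher. Following every safe sequence of crossings, the most of the 6 that can be at the warehouse floor as the hand-cart arrives there on crossing 11 is 5 — never all 6.
So no plan with fewer than 13 crossings exists, and this one achieves 13:
1. Porter goes to the warehouse floor with the base flask.  [the loading dock: the catalyst vial, the ether can, the fuel sample, the oxidiser, the peroxide | the warehouse floor: the base flask]
2. Porter goes back to the loading dock alone.  [the loading dock: the catalyst vial, the ether can, the fuel sample, the oxidiser, the peroxide | the warehouse floor: the base flask]
3. Porter goes to the warehouse floor with the oxidiser.  [the loading dock: the catalyst vial, the ether can, the fuel sample, the peroxide | the warehouse floor: the base flask, the oxidiser]
4. Porter goes back to the loading dock with the base flask.  [the loading dock: the base flask, the catalyst vial, the ether can, the fuel sample, the peroxide | the warehouse floor: the oxidiser]
5. Porter goes to the warehouse floor with the catalyst vial.  [the loading dock: the base flask, the ether can, the fuel sample, the peroxide | the warehouse floor: the catalyst vial, the oxidiser]
6. Porter goes back to the loading dock alone.  [the loading dock: the base flask, the ether can, the fuel sample, the peroxide | the warehouse floor: the catalyst vial, the oxidiser]
7. Porter goes to the warehouse floor with the peroxide.  [the loading dock: the base flask, the ether can, the fuel sample | the warehouse floor: the catalyst vial, the oxidiser, the peroxide]
8. Porter goes back to the loading dock alone.  [the loading dock: the base flask, the ether can, the fuel sample | the warehouse floor: the catalyst vial, the oxidiser, the peroxide]
9. Porter goes to the warehouse floor with the fuel sample.  [the loading dock: the base flask, the ether can | the warehouse floor: the catalyst vial, the fuel sample, the oxidiser, the peroxide]
10. Porter goes back to the loading dock alone.  [the loading dock: the base flask, the ether can | the warehouse floor: the catalyst vial, the fuel sample, the oxidiser, the peroxide]
11. Porter goes to the warehouse floor with the ether can.  [the loading dock: the base flask | the warehouse floor: the catalyst vial, the ether can, the fuel sample, the oxidiser, the peroxide]
12. Porter goes back to the loading dock alone.  [the loading dock: the base flask | the warehouse floor: the catalyst vial, the ether can, the fuel sample, the oxidiser, the peroxide]
13. Porter goes to the warehouse floor with the base flask.  [the loading dock: — | the warehouse floor: the base flask, the catalyst vial, the ether can, the fuel sample, the oxidiser, the peroxide]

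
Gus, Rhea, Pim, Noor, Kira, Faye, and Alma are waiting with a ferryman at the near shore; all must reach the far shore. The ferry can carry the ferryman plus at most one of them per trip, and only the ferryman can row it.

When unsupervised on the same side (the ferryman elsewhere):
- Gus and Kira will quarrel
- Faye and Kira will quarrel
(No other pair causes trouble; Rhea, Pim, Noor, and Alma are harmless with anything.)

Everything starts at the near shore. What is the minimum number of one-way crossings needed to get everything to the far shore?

Counting alone: the ferryman can take at most 1 across per trip to the far shore, so moving all 7 needs at least 7 loaded trips out, with a return between consecutive ones — at least 13 crossings.
The safety rule pushes this higher. Following every safe sequence of crossings, the most of the 7 that can be at the far shore as the ferry arrives there on crossing 13 is 6 — never all 7.
So no plan with fewer than 15 crossings exists, and this one achieves 15:
1. Ferryman goes to the far shore with Kira.  [the near shore: Alma, Faye, Gus, Noor, Pim, Rhea | the far shore: Kira]
2. Ferryman goes back to the near shore alone.  [the near shore: Alma, Faye, Gus, Noor, Pim, Rhea | the far shore: Kira]
3. Ferryman goes to the far shore with Gus.  [the near shore: Alma, Faye, Noor, Pim, Rhea | the far shore: Gus, Kira]
4. Ferryman goes back to the near shore with Kira.  [the near shore: Alma, Faye, Kira, Noor, Pim, Rhea | the far shore: Gus]
5. Ferryman goes to the far shore with Faye.  [the near shore: Alma, Kira, Noor, Pim, Rhea | the far shore: Faye, Gus]
6. Ferryman goes back to the near shore alone.  [the near shore: Alma, Kira, Noor, Pim, Rhea | the far shore: Faye, Gus]
7. Ferryman goes to the far shore with Rhea.  [the near shore: Alma, Kira, Noor, Pim | the far shore: Faye, Gus, Rhea]
8. Ferryman goes back to the near shore alone.  [the near shore: Alma, Kira, Noor, Pim | the far shore: Faye, Gus, Rhea]
9. Ferryman goes to the far shore with Pim.  [the near shore: Alma, Kira, Noor | the far shore: Faye, Gus, Pim, Rhea]
10. Ferryman goes back to the near shore alone.  [the near shore: Alma, Kira, Noor | the far shore: Faye, Gus, Pim, Rhea]
11. Ferryman goes to the far shore with Noor.  [the near shore: Alma, Kira | the far shore: Faye, Gus, Noor, Pim, Rhea]
12. Ferryman goes back to the near shore alone.  [the near shore: Alma, Kira | the far shore: Faye, Gus, Noor, Pim, Rhea]
13. Ferryman goes to the far shore with Alma.  [the near shore: Kira | the far shore: Alma, Faye, Gus, Noor, Pim, Rhea]
14. Ferryman goes back to the near shore alone.  [the near shore: Kira | the far shore: Alma, Faye, Gus, Noor, Pim, Rhea]
15. Ferryman goes to the far shore with Kira.  [the near shore: — | the far shore: Alma, Faye, Gus, Kira, Noor, Pim, Rhea]

15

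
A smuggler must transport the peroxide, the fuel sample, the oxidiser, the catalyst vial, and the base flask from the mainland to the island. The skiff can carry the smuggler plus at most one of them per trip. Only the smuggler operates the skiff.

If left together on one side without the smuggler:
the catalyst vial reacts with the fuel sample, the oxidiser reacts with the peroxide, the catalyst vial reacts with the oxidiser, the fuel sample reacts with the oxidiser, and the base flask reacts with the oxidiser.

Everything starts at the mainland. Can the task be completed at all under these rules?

Whatever the first load, the items left behind include a forbidden pair without the smuggler. No opening move is safe, so no plan exists.

No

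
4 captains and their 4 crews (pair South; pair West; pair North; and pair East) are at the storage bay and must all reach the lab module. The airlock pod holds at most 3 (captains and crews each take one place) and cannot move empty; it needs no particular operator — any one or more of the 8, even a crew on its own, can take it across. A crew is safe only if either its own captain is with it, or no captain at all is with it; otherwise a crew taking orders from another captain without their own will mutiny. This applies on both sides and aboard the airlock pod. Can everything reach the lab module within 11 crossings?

Yes

Yes — this plan uses 9 crossings (≤ 11):
1. captain South and crew South cross → the lab module.
2. captain South crosses ← the storage bay.
3. captain South, captain West, and crew West cross → the lab module.
4. captain South and crew South cross ← the storage bay.
5. captain East, captain North, and captain South cross → the lab module.
6. crew West crosses ← the storage bay.
7. crew South and crew West cross → the lab module.
8. crew South crosses ← the storage bay.
9. crew East, crew North, and crew South cross → the lab module.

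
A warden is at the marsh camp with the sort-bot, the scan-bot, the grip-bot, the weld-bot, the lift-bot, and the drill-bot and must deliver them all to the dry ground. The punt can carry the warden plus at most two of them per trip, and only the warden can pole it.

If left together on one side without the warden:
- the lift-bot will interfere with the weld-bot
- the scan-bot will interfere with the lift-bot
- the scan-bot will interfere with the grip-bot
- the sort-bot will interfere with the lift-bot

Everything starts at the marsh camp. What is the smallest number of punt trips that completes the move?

7

Counting alone: the warden can take at most 2 across per trip to the dry ground, so moving all 6 needs at least 3 loaded trips out, with a return between consecutive ones — at least 5 crossings.
The safety rule pushes this higher. Following every safe sequence of crossings, the most of the 6 that can be at the dry ground as the punt arrives there on crossing 5 is 5 — never all 6.
So no plan with fewer than 7 crossings exists, and this one achieves 7:
1. Warden goes to the dry ground with the lift-bot and the scan-bot.  [the marsh camp: the drill-bot, the grip-bot, the sort-bot, the weld-bot | the dry ground: the lift-bot, the scan-bot]
2. Warden goes back to the marsh camp with the scan-bot.  [the marsh camp: the drill-bot, the grip-bot, the scan-bot, the sort-bot, the weld-bot | the dry ground: the lift-bot]
3. Warden goes to the dry ground with the scan-bot and the sort-bot.  [the marsh camp: the drill-bot, the grip-bot, the weld-bot | the dry ground: the lift-bot, the scan-bot, the sort-bot]
4. Warden goes back to the marsh camp with the lift-bot.  [the marsh camp: the drill-bot, the grip-bot, the lift-bot, the weld-bot | the dry ground: the scan-bot, the sort-bot]
5. Warden goes to the dry ground with the drill-bot and the weld-bot.  [the marsh camp: the grip-bot, the lift-bot | the dry ground: the drill-bot, the scan-bot, the sort-bot, the weld-bot]
6. Warden goes back to the marsh camp alone.  [the marsh camp: the grip-bot, the lift-bot | the dry ground: the drill-bot, the scan-bot, the sort-bot, the weld-bot]
7. Warden goes to the dry ground with the grip-bot and the lift-bot.  [the marsh camp: — | the dry ground: the drill-bot, the grip-bot, the lift-bot, the scan-bot, the sort-bot, the weld-bot]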